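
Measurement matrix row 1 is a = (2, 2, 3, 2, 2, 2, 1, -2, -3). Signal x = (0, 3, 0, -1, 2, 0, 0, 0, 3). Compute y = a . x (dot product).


Non-zero terms: ['2*3', '2*-1', '2*2', '-3*3']
Products: [6, -2, 4, -9]
y = sum = -1.

-1


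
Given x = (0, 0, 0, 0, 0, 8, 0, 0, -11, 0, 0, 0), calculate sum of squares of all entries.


Non-zero entries: [(5, 8), (8, -11)]
Squares: [64, 121]
||x||_2^2 = sum = 185.

185


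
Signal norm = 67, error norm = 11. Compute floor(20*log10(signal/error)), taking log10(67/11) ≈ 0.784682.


||x||/||e|| = 67/11.
log10(67/11) ≈ 0.784682.
20*log10(||x||/||e||) ≈ 20*0.784682 = 15.69364.
floor(15.69364) = 15.

15


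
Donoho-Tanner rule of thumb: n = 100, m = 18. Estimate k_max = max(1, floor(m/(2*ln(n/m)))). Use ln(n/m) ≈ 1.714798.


n/m = 100/18 = 50/9.
ln(n/m) ≈ 1.714798.
2*ln(n/m) ≈ 3.429596.
m/(2*ln(n/m)) ≈ 18/3.429596 ≈ 5.2484.
floor = 5.
k_max = max(1, 5) = 5.

5


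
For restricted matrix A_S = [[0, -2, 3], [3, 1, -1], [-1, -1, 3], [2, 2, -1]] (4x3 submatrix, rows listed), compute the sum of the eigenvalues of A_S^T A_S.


Sum of eigenvalues of A_S^T A_S = trace(A_S^T A_S) = sum of squared column norms of A_S.
A_S^T A_S diagonal: [14, 10, 20].
trace = 14 + 10 + 20 = 44.

44


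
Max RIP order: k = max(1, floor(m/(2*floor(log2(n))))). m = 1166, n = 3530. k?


floor(log2(3530)) = 11.
2*11 = 22.
m/(2*floor(log2(n))) = 1166/22 ≈ 53.0.
floor = 53.
k = max(1, 53) = 53.

53


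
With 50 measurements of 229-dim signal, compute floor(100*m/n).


100*m/n = 100*50/229 ≈ 21.8341.
floor = 21.

21


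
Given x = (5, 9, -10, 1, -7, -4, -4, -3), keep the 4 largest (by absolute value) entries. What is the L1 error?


Sorted |x_i| descending: [10, 9, 7, 5, 4, 4, 3, 1]
Keep top 4: [10, 9, 7, 5]
Tail entries: [4, 4, 3, 1]
L1 error = sum of tail = 12.

12


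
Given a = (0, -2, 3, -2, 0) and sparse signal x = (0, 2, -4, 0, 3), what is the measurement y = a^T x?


Non-zero terms: ['-2*2', '3*-4', '0*3']
Products: [-4, -12, 0]
y = sum = -16.

-16


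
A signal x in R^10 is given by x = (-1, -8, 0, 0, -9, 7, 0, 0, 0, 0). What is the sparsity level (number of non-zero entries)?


Non-zero positions: [0, 1, 4, 5].
Sparsity = 4.

4


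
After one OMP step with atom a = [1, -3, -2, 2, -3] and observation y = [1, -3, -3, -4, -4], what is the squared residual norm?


a^T a = 27.
a^T y = 20.
coeff = 20/27 = 20/27.
||r||^2 = 977/27.

977/27


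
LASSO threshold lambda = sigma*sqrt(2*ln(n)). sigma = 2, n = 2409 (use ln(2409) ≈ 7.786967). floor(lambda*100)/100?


ln(2409) ≈ 7.786967.
2*ln(n) ≈ 15.573934.
sqrt(2*ln(n)) ≈ sqrt(15.573934) ≈ 3.946382.
lambda ≈ 2*3.946382 = 7.892764.
floor(lambda*100)/100 = 7.89.

7.89


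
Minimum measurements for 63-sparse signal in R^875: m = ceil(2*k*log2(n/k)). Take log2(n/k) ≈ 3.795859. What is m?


log2(n/k) = log2(875/63) ≈ 3.795859.
2*k*log2(n/k) ≈ 2*63*3.795859 = 478.278234.
m = ceil(478.278234) = 479.

479


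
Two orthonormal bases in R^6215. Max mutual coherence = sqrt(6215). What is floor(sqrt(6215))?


78^2 = 6084 <= 6215 < 6241 = 79^2, so 78 <= sqrt(6215) < 79.
floor(sqrt(6215)) = 78.

78


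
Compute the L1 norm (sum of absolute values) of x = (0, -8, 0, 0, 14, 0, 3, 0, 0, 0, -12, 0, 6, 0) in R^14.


Non-zero entries: [(1, -8), (4, 14), (6, 3), (10, -12), (12, 6)]
Absolute values: [8, 14, 3, 12, 6]
||x||_1 = sum = 43.

43


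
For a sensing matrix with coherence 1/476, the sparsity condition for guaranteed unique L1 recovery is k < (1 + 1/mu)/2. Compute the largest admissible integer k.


1/mu = 476.
1 + 1/mu = 477.
(1 + 1/mu)/2 = 238.5 is not an integer, so k_max = floor(238.5) = 238.

238


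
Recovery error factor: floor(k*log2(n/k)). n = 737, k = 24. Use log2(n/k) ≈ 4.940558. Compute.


log2(n/k) = log2(737/24) ≈ 4.940558.
k*log2(n/k) ≈ 24*4.940558 = 118.573392.
floor(118.573392) = 118.

118


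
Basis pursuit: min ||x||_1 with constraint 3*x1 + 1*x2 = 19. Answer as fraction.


Axis intercepts:
  x1 = 19/3, x2 = 0: L1 = 19/3
  x1 = 0, x2 = 19: L1 = 19
x* = (19/3, 0)
||x*||_1 = 19/3.

19/3


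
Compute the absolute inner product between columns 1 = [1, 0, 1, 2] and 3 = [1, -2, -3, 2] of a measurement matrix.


Inner product: 1*1 + 0*-2 + 1*-3 + 2*2
Products: [1, 0, -3, 4]
Sum = 2.
|dot| = 2.

2


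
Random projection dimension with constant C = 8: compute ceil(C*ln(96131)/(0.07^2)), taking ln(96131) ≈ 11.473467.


ln(96131) ≈ 11.473467.
eps^2 = 0.07^2 = 0.0049.
C*ln(N)/eps^2 ≈ 8*11.473467/0.0049 ≈ 18732.191.
m = ceil(18732.191) = 18733.

18733


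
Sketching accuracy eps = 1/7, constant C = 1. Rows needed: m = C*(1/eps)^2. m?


1/eps = 7.
(1/eps)^2 = 49.
m = 1*49 = 49.

49


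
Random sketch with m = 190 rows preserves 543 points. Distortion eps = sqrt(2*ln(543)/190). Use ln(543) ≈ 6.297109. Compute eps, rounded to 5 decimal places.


ln(543) ≈ 6.297109.
2*ln(N)/m ≈ 2*6.297109/190 ≈ 0.06628536.
eps = sqrt(0.06628536) ≈ 0.2574594 ≈ 0.25746.

0.25746


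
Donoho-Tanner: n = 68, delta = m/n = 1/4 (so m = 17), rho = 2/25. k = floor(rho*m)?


m = 1/4*68 = 17.
rho = 2/25.
rho*m = 2/25*17 = 1.36.
k = floor(1.36) = 1.

1


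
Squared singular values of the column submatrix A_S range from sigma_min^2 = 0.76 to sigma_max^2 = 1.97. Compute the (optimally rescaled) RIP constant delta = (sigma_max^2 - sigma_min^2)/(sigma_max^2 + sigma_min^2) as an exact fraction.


lambda_max - lambda_min = 1.97 - 0.76 = 1.21.
lambda_max + lambda_min = 1.97 + 0.76 = 2.73.
delta = 1.21/2.73 = 121/273.

121/273


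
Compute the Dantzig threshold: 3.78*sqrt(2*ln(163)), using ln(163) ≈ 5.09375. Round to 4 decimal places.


ln(163) ≈ 5.09375.
2*ln(n) ≈ 10.1875.
sqrt(2*ln(n)) ≈ sqrt(10.1875) ≈ 3.191786.
threshold ≈ 3.78*3.191786 = 12.06495108 ≈ 12.0650.

12.0650


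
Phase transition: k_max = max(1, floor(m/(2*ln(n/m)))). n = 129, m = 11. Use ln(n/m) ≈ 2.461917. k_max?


n/m = 129/11.
ln(n/m) ≈ 2.461917.
2*ln(n/m) ≈ 4.923834.
m/(2*ln(n/m)) ≈ 11/4.923834 ≈ 2.234.
floor = 2.
k_max = max(1, 2) = 2.

2


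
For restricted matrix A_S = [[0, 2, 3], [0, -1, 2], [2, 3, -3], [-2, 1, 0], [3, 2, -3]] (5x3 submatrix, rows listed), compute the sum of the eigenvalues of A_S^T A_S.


Sum of eigenvalues of A_S^T A_S = trace(A_S^T A_S) = sum of squared column norms of A_S.
A_S^T A_S diagonal: [17, 19, 31].
trace = 17 + 19 + 31 = 67.

67


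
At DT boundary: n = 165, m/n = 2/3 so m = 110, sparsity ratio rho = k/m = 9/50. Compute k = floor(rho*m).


m = 2/3*165 = 110.
rho = 9/50.
rho*m = 9/50*110 = 19.8.
k = floor(19.8) = 19.

19


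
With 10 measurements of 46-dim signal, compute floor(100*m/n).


100*m/n = 100*10/46 ≈ 21.7391.
floor = 21.

21


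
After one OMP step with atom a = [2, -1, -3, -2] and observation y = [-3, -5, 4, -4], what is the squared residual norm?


a^T a = 18.
a^T y = -5.
coeff = -5/18 = -5/18.
||r||^2 = 1163/18.

1163/18


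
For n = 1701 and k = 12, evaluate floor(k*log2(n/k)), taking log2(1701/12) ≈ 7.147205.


log2(n/k) = log2(1701/12) ≈ 7.147205.
k*log2(n/k) ≈ 12*7.147205 = 85.76646.
floor(85.76646) = 85.

85


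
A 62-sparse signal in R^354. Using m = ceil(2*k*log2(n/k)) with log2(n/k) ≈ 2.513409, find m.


log2(n/k) = log2(354/62) ≈ 2.513409.
2*k*log2(n/k) ≈ 2*62*2.513409 = 311.662716.
m = ceil(311.662716) = 312.

312


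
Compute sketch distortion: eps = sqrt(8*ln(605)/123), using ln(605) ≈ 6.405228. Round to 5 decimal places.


ln(605) ≈ 6.405228.
8*ln(N)/m ≈ 8*6.405228/123 ≈ 0.4166002.
eps = sqrt(0.4166002) ≈ 0.6454457 ≈ 0.64545.

0.64545


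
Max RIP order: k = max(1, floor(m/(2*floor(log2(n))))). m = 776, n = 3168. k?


floor(log2(3168)) = 11.
2*11 = 22.
m/(2*floor(log2(n))) = 776/22 ≈ 35.2727.
floor = 35.
k = max(1, 35) = 35.

35


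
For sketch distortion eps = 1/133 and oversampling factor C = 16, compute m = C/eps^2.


1/eps = 133.
(1/eps)^2 = 17689.
m = 16*17689 = 283024.

283024


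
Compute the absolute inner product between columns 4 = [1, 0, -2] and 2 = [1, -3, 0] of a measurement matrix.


Inner product: 1*1 + 0*-3 + -2*0
Products: [1, 0, 0]
Sum = 1.
|dot| = 1.

1


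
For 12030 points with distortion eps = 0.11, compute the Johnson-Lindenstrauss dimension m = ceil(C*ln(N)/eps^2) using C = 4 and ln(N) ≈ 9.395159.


ln(12030) ≈ 9.395159.
eps^2 = 0.11^2 = 0.0121.
C*ln(N)/eps^2 ≈ 4*9.395159/0.0121 ≈ 3105.8377.
m = ceil(3105.8377) = 3106.

3106


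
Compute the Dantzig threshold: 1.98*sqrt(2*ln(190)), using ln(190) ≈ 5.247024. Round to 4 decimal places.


ln(190) ≈ 5.247024.
2*ln(n) ≈ 10.494048.
sqrt(2*ln(n)) ≈ sqrt(10.494048) ≈ 3.239452.
threshold ≈ 1.98*3.239452 = 6.41411496 ≈ 6.4141.

6.4141


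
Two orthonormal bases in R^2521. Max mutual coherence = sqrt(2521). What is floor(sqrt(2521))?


50^2 = 2500 <= 2521 < 2601 = 51^2, so 50 <= sqrt(2521) < 51.
floor(sqrt(2521)) = 50.

50


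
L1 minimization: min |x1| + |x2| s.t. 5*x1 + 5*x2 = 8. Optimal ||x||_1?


Axis intercepts:
  x1 = 8/5, x2 = 0: L1 = 8/5
  x1 = 0, x2 = 8/5: L1 = 8/5
x* = (8/5, 0)
||x*||_1 = 8/5.

8/5


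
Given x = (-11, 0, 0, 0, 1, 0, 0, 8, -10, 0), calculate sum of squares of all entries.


Non-zero entries: [(0, -11), (4, 1), (7, 8), (8, -10)]
Squares: [121, 1, 64, 100]
||x||_2^2 = sum = 286.

286


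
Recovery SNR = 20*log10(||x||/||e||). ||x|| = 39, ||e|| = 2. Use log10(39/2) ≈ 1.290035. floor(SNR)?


||x||/||e|| = 39/2.
log10(39/2) ≈ 1.290035.
20*log10(||x||/||e||) ≈ 20*1.290035 = 25.8007.
floor(25.8007) = 25.

25


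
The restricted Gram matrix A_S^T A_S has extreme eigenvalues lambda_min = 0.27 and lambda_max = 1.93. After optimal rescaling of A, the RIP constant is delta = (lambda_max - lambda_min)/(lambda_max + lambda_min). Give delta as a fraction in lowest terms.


lambda_max - lambda_min = 1.93 - 0.27 = 1.66.
lambda_max + lambda_min = 1.93 + 0.27 = 2.20.
delta = 1.66/2.20 = 166/220 = 83/110.

83/110


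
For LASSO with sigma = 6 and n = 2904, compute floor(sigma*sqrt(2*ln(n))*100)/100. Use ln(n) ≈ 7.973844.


ln(2904) ≈ 7.973844.
2*ln(n) ≈ 15.947688.
sqrt(2*ln(n)) ≈ sqrt(15.947688) ≈ 3.993456.
lambda ≈ 6*3.993456 = 23.960736.
floor(lambda*100)/100 = 23.96.

23.96


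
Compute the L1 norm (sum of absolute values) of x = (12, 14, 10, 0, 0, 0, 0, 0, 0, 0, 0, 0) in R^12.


Non-zero entries: [(0, 12), (1, 14), (2, 10)]
Absolute values: [12, 14, 10]
||x||_1 = sum = 36.

36


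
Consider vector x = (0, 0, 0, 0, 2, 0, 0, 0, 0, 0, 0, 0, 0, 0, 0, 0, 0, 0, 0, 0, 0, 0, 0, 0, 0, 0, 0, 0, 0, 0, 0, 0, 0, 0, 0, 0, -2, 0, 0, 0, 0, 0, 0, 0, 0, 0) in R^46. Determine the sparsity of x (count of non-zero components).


Non-zero positions: [4, 36].
Sparsity = 2.

2


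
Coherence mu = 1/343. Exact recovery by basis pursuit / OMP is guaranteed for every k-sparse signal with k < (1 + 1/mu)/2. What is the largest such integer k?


1/mu = 343.
1 + 1/mu = 344.
(1 + 1/mu)/2 = 172 is an integer and the inequality is strict, so k_max = 172 - 1 = 171.

171


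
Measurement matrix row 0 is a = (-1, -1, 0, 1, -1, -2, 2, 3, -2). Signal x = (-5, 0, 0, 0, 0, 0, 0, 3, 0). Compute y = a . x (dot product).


Non-zero terms: ['-1*-5', '3*3']
Products: [5, 9]
y = sum = 14.

14


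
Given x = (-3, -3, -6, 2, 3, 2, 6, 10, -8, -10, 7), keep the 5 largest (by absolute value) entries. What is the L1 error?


Sorted |x_i| descending: [10, 10, 8, 7, 6, 6, 3, 3, 3, 2, 2]
Keep top 5: [10, 10, 8, 7, 6]
Tail entries: [6, 3, 3, 3, 2, 2]
L1 error = sum of tail = 19.

19


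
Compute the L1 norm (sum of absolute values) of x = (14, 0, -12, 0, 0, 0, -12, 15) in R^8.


Non-zero entries: [(0, 14), (2, -12), (6, -12), (7, 15)]
Absolute values: [14, 12, 12, 15]
||x||_1 = sum = 53.

53


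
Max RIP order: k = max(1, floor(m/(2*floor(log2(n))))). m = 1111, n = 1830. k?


floor(log2(1830)) = 10.
2*10 = 20.
m/(2*floor(log2(n))) = 1111/20 ≈ 55.55.
floor = 55.
k = max(1, 55) = 55.

55


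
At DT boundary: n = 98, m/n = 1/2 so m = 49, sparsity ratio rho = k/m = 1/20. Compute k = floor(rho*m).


m = 1/2*98 = 49.
rho = 1/20.
rho*m = 1/20*49 = 2.45.
k = floor(2.45) = 2.

2


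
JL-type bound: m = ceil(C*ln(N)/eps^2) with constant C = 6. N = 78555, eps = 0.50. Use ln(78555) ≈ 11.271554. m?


ln(78555) ≈ 11.271554.
eps^2 = 0.50^2 = 0.25.
C*ln(N)/eps^2 ≈ 6*11.271554/0.25 ≈ 270.5173.
m = ceil(270.5173) = 271.

271


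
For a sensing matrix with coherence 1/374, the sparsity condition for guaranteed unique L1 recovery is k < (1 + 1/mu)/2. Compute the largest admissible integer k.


1/mu = 374.
1 + 1/mu = 375.
(1 + 1/mu)/2 = 187.5 is not an integer, so k_max = floor(187.5) = 187.

187


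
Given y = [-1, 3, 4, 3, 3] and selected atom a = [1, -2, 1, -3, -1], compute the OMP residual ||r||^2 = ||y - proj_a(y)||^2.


a^T a = 16.
a^T y = -15.
coeff = -15/16 = -15/16.
||r||^2 = 479/16.

479/16


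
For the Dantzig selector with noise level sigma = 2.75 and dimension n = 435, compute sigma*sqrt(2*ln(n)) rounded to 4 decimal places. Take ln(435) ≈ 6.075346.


ln(435) ≈ 6.075346.
2*ln(n) ≈ 12.150692.
sqrt(2*ln(n)) ≈ sqrt(12.150692) ≈ 3.485784.
threshold ≈ 2.75*3.485784 = 9.585906 ≈ 9.5859.

9.5859


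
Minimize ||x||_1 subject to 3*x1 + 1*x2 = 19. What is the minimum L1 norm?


Axis intercepts:
  x1 = 19/3, x2 = 0: L1 = 19/3
  x1 = 0, x2 = 19: L1 = 19
x* = (19/3, 0)
||x*||_1 = 19/3.

19/3


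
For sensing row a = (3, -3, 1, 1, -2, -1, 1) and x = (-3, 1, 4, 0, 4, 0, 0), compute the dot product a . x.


Non-zero terms: ['3*-3', '-3*1', '1*4', '-2*4']
Products: [-9, -3, 4, -8]
y = sum = -16.

-16


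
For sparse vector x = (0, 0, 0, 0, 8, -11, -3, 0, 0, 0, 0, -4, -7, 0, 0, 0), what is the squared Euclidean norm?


Non-zero entries: [(4, 8), (5, -11), (6, -3), (11, -4), (12, -7)]
Squares: [64, 121, 9, 16, 49]
||x||_2^2 = sum = 259.

259


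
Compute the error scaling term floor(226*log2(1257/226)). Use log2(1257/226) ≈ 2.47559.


log2(n/k) = log2(1257/226) ≈ 2.47559.
k*log2(n/k) ≈ 226*2.47559 = 559.48334.
floor(559.48334) = 559.

559


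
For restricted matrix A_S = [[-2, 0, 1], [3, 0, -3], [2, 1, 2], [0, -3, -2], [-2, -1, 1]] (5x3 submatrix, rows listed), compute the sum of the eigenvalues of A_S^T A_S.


Sum of eigenvalues of A_S^T A_S = trace(A_S^T A_S) = sum of squared column norms of A_S.
A_S^T A_S diagonal: [21, 11, 19].
trace = 21 + 11 + 19 = 51.

51


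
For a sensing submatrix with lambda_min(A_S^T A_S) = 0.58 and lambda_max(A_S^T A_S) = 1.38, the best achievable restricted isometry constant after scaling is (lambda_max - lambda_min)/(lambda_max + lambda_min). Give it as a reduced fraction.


lambda_max - lambda_min = 1.38 - 0.58 = 0.80.
lambda_max + lambda_min = 1.38 + 0.58 = 1.96.
delta = 0.80/1.96 = 80/196 = 20/49.

20/49


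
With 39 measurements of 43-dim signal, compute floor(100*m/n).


100*m/n = 100*39/43 ≈ 90.6977.
floor = 90.

90


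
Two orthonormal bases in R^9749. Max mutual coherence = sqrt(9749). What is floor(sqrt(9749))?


98^2 = 9604 <= 9749 < 9801 = 99^2, so 98 <= sqrt(9749) < 99.
floor(sqrt(9749)) = 98.

98


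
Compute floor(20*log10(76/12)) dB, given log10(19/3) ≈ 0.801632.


||x||/||e|| = 76/12 = 19/3.
log10(19/3) ≈ 0.801632.
20*log10(||x||/||e||) ≈ 20*0.801632 = 16.03264.
floor(16.03264) = 16.

16


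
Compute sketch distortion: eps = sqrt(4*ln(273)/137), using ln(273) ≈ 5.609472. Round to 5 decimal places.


ln(273) ≈ 5.609472.
4*ln(N)/m ≈ 4*5.609472/137 ≈ 0.1637802.
eps = sqrt(0.1637802) ≈ 0.4046977 ≈ 0.40470.

0.40470


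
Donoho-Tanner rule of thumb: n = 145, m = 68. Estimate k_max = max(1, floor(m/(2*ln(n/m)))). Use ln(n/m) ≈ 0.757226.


n/m = 145/68.
ln(n/m) ≈ 0.757226.
2*ln(n/m) ≈ 1.514452.
m/(2*ln(n/m)) ≈ 68/1.514452 ≈ 44.9007.
floor = 44.
k_max = max(1, 44) = 44.

44


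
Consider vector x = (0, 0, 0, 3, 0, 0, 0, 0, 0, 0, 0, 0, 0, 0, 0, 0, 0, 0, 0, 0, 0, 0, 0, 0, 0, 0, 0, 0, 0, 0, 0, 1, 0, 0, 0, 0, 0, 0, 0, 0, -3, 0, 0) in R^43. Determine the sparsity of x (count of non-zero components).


Non-zero positions: [3, 31, 40].
Sparsity = 3.

3


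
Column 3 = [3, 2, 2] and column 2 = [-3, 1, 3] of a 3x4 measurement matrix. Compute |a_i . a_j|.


Inner product: 3*-3 + 2*1 + 2*3
Products: [-9, 2, 6]
Sum = -1.
|dot| = 1.

1


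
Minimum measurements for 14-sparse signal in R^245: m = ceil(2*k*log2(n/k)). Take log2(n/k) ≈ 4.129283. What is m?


log2(n/k) = log2(245/14) ≈ 4.129283.
2*k*log2(n/k) ≈ 2*14*4.129283 = 115.619924.
m = ceil(115.619924) = 116.

116


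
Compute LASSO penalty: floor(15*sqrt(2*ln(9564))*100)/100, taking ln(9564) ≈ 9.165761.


ln(9564) ≈ 9.165761.
2*ln(n) ≈ 18.331522.
sqrt(2*ln(n)) ≈ sqrt(18.331522) ≈ 4.281533.
lambda ≈ 15*4.281533 = 64.222995.
floor(lambda*100)/100 = 64.22.

64.22


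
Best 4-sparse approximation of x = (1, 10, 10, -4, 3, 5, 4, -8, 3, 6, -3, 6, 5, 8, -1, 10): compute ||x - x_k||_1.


Sorted |x_i| descending: [10, 10, 10, 8, 8, 6, 6, 5, 5, 4, 4, 3, 3, 3, 1, 1]
Keep top 4: [10, 10, 10, 8]
Tail entries: [8, 6, 6, 5, 5, 4, 4, 3, 3, 3, 1, 1]
L1 error = sum of tail = 49.

49


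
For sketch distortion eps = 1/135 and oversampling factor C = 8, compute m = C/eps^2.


1/eps = 135.
(1/eps)^2 = 18225.
m = 8*18225 = 145800.

145800


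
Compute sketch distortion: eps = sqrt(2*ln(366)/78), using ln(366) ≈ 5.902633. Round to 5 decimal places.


ln(366) ≈ 5.902633.
2*ln(N)/m ≈ 2*5.902633/78 ≈ 0.15134956.
eps = sqrt(0.15134956) ≈ 0.3890367 ≈ 0.38904.

0.38904


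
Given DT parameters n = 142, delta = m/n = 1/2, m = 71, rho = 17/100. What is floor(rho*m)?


m = 1/2*142 = 71.
rho = 17/100.
rho*m = 17/100*71 = 12.07.
k = floor(12.07) = 12.

12


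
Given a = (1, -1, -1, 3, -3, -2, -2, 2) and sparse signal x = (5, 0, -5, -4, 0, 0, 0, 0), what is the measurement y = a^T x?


Non-zero terms: ['1*5', '-1*-5', '3*-4']
Products: [5, 5, -12]
y = sum = -2.

-2


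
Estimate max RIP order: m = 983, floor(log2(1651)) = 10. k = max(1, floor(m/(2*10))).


floor(log2(1651)) = 10.
2*10 = 20.
m/(2*floor(log2(n))) = 983/20 ≈ 49.15.
floor = 49.
k = max(1, 49) = 49.

49


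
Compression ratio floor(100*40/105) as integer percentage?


100*m/n = 100*40/105 ≈ 38.0952.
floor = 38.

38


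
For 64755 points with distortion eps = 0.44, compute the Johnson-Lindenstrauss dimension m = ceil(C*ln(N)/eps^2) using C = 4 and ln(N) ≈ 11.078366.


ln(64755) ≈ 11.078366.
eps^2 = 0.44^2 = 0.1936.
C*ln(N)/eps^2 ≈ 4*11.078366/0.1936 ≈ 228.8919.
m = ceil(228.8919) = 229.

229


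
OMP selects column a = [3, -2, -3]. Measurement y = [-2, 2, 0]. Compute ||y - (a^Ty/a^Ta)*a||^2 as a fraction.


a^T a = 22.
a^T y = -10.
coeff = -10/22 = -5/11.
||r||^2 = 38/11.

38/11


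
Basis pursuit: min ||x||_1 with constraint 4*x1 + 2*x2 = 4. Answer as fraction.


Axis intercepts:
  x1 = 1, x2 = 0: L1 = 1
  x1 = 0, x2 = 2: L1 = 2
x* = (1, 0)
||x*||_1 = 1.

1


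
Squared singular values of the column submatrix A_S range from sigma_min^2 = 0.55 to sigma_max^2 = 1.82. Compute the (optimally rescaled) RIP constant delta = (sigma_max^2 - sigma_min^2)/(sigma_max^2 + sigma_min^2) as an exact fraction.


lambda_max - lambda_min = 1.82 - 0.55 = 1.27.
lambda_max + lambda_min = 1.82 + 0.55 = 2.37.
delta = 1.27/2.37 = 127/237.

127/237


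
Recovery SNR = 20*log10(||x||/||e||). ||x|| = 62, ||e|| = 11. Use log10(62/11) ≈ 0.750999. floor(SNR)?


||x||/||e|| = 62/11.
log10(62/11) ≈ 0.750999.
20*log10(||x||/||e||) ≈ 20*0.750999 = 15.01998.
floor(15.01998) = 15.

15


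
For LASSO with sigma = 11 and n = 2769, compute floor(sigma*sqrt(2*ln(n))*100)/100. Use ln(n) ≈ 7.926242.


ln(2769) ≈ 7.926242.
2*ln(n) ≈ 15.852484.
sqrt(2*ln(n)) ≈ sqrt(15.852484) ≈ 3.981518.
lambda ≈ 11*3.981518 = 43.796698.
floor(lambda*100)/100 = 43.79.

43.79


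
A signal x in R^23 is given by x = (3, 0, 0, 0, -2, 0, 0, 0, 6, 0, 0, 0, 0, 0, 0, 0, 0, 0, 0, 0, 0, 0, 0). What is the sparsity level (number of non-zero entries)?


Non-zero positions: [0, 4, 8].
Sparsity = 3.

3


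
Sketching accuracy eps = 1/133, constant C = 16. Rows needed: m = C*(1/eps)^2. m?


1/eps = 133.
(1/eps)^2 = 17689.
m = 16*17689 = 283024.

283024


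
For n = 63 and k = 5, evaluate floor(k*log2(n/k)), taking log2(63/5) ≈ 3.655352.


log2(n/k) = log2(63/5) ≈ 3.655352.
k*log2(n/k) ≈ 5*3.655352 = 18.27676.
floor(18.27676) = 18.

18


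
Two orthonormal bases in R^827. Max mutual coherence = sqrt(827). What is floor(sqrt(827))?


28^2 = 784 <= 827 < 841 = 29^2, so 28 <= sqrt(827) < 29.
floor(sqrt(827)) = 28.

28


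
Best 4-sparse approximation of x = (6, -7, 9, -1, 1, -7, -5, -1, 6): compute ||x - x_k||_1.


Sorted |x_i| descending: [9, 7, 7, 6, 6, 5, 1, 1, 1]
Keep top 4: [9, 7, 7, 6]
Tail entries: [6, 5, 1, 1, 1]
L1 error = sum of tail = 14.

14


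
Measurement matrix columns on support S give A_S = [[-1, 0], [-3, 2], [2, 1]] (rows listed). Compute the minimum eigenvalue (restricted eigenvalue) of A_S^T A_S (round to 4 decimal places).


A_S^T A_S = [[14, -4], [-4, 5]].
trace = 19.
det = 54.
disc = trace^2 - 4*det = 361 - 4*54 = 145.
sqrt(145) ≈ 12.041595.
lam_min = (19 - sqrt(145))/2 ≈ (19 - 12.041595)/2 = 3.4792025 ≈ 3.4792.

3.4792


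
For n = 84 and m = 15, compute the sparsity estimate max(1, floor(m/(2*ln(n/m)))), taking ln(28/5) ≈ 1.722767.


n/m = 84/15 = 28/5.
ln(n/m) ≈ 1.722767.
2*ln(n/m) ≈ 3.445534.
m/(2*ln(n/m)) ≈ 15/3.445534 ≈ 4.3535.
floor = 4.
k_max = max(1, 4) = 4.

4


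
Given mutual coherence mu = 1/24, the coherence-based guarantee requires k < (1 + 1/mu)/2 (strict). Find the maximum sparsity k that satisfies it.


1/mu = 24.
1 + 1/mu = 25.
(1 + 1/mu)/2 = 12.5 is not an integer, so k_max = floor(12.5) = 12.

12


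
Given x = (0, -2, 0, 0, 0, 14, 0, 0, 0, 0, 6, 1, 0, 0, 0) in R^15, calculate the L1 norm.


Non-zero entries: [(1, -2), (5, 14), (10, 6), (11, 1)]
Absolute values: [2, 14, 6, 1]
||x||_1 = sum = 23.

23


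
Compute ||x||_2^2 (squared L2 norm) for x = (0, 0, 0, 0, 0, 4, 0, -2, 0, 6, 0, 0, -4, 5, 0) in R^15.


Non-zero entries: [(5, 4), (7, -2), (9, 6), (12, -4), (13, 5)]
Squares: [16, 4, 36, 16, 25]
||x||_2^2 = sum = 97.

97


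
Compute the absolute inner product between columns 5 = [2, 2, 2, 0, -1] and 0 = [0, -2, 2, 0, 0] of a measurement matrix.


Inner product: 2*0 + 2*-2 + 2*2 + 0*0 + -1*0
Products: [0, -4, 4, 0, 0]
Sum = 0.
|dot| = 0.

0


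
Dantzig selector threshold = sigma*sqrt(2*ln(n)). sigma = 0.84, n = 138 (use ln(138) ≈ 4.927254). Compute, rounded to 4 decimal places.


ln(138) ≈ 4.927254.
2*ln(n) ≈ 9.854508.
sqrt(2*ln(n)) ≈ sqrt(9.854508) ≈ 3.139189.
threshold ≈ 0.84*3.139189 = 2.63691876 ≈ 2.6369.

2.6369


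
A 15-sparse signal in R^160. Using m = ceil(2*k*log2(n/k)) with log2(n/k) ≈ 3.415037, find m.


log2(n/k) = log2(160/15) ≈ 3.415037.
2*k*log2(n/k) ≈ 2*15*3.415037 = 102.45111.
m = ceil(102.45111) = 103.

103


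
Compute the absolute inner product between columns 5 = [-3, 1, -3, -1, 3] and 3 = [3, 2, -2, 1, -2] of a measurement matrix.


Inner product: -3*3 + 1*2 + -3*-2 + -1*1 + 3*-2
Products: [-9, 2, 6, -1, -6]
Sum = -8.
|dot| = 8.

8


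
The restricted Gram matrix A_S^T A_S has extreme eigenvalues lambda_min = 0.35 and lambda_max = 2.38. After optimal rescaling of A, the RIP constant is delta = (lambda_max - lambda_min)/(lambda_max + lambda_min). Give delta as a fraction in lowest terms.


lambda_max - lambda_min = 2.38 - 0.35 = 2.03.
lambda_max + lambda_min = 2.38 + 0.35 = 2.73.
delta = 2.03/2.73 = 203/273 = 29/39.

29/39


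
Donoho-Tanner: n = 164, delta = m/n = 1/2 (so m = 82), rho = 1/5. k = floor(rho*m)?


m = 1/2*164 = 82.
rho = 1/5.
rho*m = 1/5*82 = 16.4.
k = floor(16.4) = 16.

16


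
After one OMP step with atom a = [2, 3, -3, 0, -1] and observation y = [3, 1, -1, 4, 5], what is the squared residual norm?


a^T a = 23.
a^T y = 7.
coeff = 7/23 = 7/23.
||r||^2 = 1147/23.

1147/23


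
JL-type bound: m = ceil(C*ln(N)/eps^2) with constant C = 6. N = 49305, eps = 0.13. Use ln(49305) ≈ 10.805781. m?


ln(49305) ≈ 10.805781.
eps^2 = 0.13^2 = 0.0169.
C*ln(N)/eps^2 ≈ 6*10.805781/0.0169 ≈ 3836.372.
m = ceil(3836.372) = 3837.

3837


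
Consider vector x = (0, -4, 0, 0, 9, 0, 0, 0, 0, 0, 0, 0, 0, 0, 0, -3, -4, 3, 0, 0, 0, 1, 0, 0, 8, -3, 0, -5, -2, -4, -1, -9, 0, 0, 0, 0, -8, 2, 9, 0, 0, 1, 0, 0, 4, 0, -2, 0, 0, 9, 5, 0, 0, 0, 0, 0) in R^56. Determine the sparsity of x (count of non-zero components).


Non-zero positions: [1, 4, 15, 16, 17, 21, 24, 25, 27, 28, 29, 30, 31, 36, 37, 38, 41, 44, 46, 49, 50].
Sparsity = 21.

21


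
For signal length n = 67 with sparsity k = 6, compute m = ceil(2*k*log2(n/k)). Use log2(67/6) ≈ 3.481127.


log2(n/k) = log2(67/6) ≈ 3.481127.
2*k*log2(n/k) ≈ 2*6*3.481127 = 41.773524.
m = ceil(41.773524) = 42.

42


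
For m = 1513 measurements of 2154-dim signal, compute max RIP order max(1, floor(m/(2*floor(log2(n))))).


floor(log2(2154)) = 11.
2*11 = 22.
m/(2*floor(log2(n))) = 1513/22 ≈ 68.7727.
floor = 68.
k = max(1, 68) = 68.

68


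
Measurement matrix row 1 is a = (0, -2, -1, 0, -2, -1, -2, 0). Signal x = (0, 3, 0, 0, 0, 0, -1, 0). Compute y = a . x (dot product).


Non-zero terms: ['-2*3', '-2*-1']
Products: [-6, 2]
y = sum = -4.

-4


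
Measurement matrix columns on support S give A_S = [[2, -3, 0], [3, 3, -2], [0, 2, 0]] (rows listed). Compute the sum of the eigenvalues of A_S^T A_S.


Sum of eigenvalues of A_S^T A_S = trace(A_S^T A_S) = sum of squared column norms of A_S.
A_S^T A_S diagonal: [13, 22, 4].
trace = 13 + 22 + 4 = 39.

39


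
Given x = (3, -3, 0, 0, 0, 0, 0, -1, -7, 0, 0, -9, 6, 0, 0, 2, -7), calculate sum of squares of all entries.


Non-zero entries: [(0, 3), (1, -3), (7, -1), (8, -7), (11, -9), (12, 6), (15, 2), (16, -7)]
Squares: [9, 9, 1, 49, 81, 36, 4, 49]
||x||_2^2 = sum = 238.

238


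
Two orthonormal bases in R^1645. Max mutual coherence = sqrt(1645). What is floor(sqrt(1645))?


40^2 = 1600 <= 1645 < 1681 = 41^2, so 40 <= sqrt(1645) < 41.
floor(sqrt(1645)) = 40.

40


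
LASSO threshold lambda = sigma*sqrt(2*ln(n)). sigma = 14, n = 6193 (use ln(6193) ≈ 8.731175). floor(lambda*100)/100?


ln(6193) ≈ 8.731175.
2*ln(n) ≈ 17.46235.
sqrt(2*ln(n)) ≈ sqrt(17.46235) ≈ 4.178798.
lambda ≈ 14*4.178798 = 58.503172.
floor(lambda*100)/100 = 58.50.

58.50


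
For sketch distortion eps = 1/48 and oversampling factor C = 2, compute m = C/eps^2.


1/eps = 48.
(1/eps)^2 = 2304.
m = 2*2304 = 4608.

4608


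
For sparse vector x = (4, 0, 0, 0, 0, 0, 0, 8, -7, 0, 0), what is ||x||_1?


Non-zero entries: [(0, 4), (7, 8), (8, -7)]
Absolute values: [4, 8, 7]
||x||_1 = sum = 19.

19


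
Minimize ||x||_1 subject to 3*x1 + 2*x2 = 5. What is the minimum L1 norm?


Axis intercepts:
  x1 = 5/3, x2 = 0: L1 = 5/3
  x1 = 0, x2 = 5/2: L1 = 5/2
x* = (5/3, 0)
||x*||_1 = 5/3.

5/3


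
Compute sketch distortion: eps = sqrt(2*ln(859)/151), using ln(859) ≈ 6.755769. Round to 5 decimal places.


ln(859) ≈ 6.755769.
2*ln(N)/m ≈ 2*6.755769/151 ≈ 0.08948038.
eps = sqrt(0.08948038) ≈ 0.2991327 ≈ 0.29913.

0.29913


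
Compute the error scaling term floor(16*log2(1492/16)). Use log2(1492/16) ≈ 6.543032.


log2(n/k) = log2(1492/16) ≈ 6.543032.
k*log2(n/k) ≈ 16*6.543032 = 104.688512.
floor(104.688512) = 104.

104


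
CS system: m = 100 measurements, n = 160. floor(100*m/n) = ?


100*m/n = 100*100/160 ≈ 62.5.
floor = 62.

62


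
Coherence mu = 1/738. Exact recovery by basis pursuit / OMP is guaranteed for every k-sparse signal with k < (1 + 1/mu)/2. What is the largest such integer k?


1/mu = 738.
1 + 1/mu = 739.
(1 + 1/mu)/2 = 369.5 is not an integer, so k_max = floor(369.5) = 369.

369


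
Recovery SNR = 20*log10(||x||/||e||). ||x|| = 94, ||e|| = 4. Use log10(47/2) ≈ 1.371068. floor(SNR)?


||x||/||e|| = 94/4 = 47/2.
log10(47/2) ≈ 1.371068.
20*log10(||x||/||e||) ≈ 20*1.371068 = 27.42136.
floor(27.42136) = 27.

27


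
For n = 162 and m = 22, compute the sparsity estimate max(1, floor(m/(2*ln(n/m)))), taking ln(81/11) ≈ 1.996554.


n/m = 162/22 = 81/11.
ln(n/m) ≈ 1.996554.
2*ln(n/m) ≈ 3.993108.
m/(2*ln(n/m)) ≈ 22/3.993108 ≈ 5.5095.
floor = 5.
k_max = max(1, 5) = 5.

5


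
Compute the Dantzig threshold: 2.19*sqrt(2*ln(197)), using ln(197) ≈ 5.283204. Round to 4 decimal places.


ln(197) ≈ 5.283204.
2*ln(n) ≈ 10.566408.
sqrt(2*ln(n)) ≈ sqrt(10.566408) ≈ 3.250601.
threshold ≈ 2.19*3.250601 = 7.11881619 ≈ 7.1188.

7.1188


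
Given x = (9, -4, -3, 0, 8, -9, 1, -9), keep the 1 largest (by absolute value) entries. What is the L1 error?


Sorted |x_i| descending: [9, 9, 9, 8, 4, 3, 1, 0]
Keep top 1: [9]
Tail entries: [9, 9, 8, 4, 3, 1, 0]
L1 error = sum of tail = 34.

34


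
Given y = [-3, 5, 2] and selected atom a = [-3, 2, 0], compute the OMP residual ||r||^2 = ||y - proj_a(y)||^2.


a^T a = 13.
a^T y = 19.
coeff = 19/13 = 19/13.
||r||^2 = 133/13.

133/13


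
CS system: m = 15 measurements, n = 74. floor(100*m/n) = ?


100*m/n = 100*15/74 ≈ 20.2703.
floor = 20.

20


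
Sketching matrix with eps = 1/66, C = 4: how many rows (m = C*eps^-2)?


1/eps = 66.
(1/eps)^2 = 4356.
m = 4*4356 = 17424.

17424


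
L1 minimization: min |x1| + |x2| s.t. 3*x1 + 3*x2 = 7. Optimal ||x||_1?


Axis intercepts:
  x1 = 7/3, x2 = 0: L1 = 7/3
  x1 = 0, x2 = 7/3: L1 = 7/3
x* = (7/3, 0)
||x*||_1 = 7/3.

7/3


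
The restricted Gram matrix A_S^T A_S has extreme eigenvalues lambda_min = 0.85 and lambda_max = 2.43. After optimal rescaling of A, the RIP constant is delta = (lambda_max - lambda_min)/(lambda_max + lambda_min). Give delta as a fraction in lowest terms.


lambda_max - lambda_min = 2.43 - 0.85 = 1.58.
lambda_max + lambda_min = 2.43 + 0.85 = 3.28.
delta = 1.58/3.28 = 158/328 = 79/164.

79/164


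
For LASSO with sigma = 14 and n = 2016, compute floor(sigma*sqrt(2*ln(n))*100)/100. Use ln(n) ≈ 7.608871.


ln(2016) ≈ 7.608871.
2*ln(n) ≈ 15.217742.
sqrt(2*ln(n)) ≈ sqrt(15.217742) ≈ 3.900992.
lambda ≈ 14*3.900992 = 54.613888.
floor(lambda*100)/100 = 54.61.

54.61


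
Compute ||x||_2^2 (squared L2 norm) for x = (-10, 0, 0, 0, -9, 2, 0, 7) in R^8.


Non-zero entries: [(0, -10), (4, -9), (5, 2), (7, 7)]
Squares: [100, 81, 4, 49]
||x||_2^2 = sum = 234.

234


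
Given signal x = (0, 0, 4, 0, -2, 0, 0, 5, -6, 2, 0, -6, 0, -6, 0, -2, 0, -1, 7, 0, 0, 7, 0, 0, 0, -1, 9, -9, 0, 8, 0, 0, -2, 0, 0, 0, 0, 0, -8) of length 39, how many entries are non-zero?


Non-zero positions: [2, 4, 7, 8, 9, 11, 13, 15, 17, 18, 21, 25, 26, 27, 29, 32, 38].
Sparsity = 17.

17


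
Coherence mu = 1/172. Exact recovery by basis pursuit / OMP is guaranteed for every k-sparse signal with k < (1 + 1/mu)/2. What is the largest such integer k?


1/mu = 172.
1 + 1/mu = 173.
(1 + 1/mu)/2 = 86.5 is not an integer, so k_max = floor(86.5) = 86.

86


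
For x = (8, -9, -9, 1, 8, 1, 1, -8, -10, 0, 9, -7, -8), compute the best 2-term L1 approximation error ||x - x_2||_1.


Sorted |x_i| descending: [10, 9, 9, 9, 8, 8, 8, 8, 7, 1, 1, 1, 0]
Keep top 2: [10, 9]
Tail entries: [9, 9, 8, 8, 8, 8, 7, 1, 1, 1, 0]
L1 error = sum of tail = 60.

60


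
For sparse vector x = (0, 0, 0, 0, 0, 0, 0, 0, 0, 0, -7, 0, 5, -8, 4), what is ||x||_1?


Non-zero entries: [(10, -7), (12, 5), (13, -8), (14, 4)]
Absolute values: [7, 5, 8, 4]
||x||_1 = sum = 24.

24


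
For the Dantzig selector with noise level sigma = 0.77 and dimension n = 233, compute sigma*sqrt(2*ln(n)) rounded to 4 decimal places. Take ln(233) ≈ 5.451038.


ln(233) ≈ 5.451038.
2*ln(n) ≈ 10.902076.
sqrt(2*ln(n)) ≈ sqrt(10.902076) ≈ 3.301829.
threshold ≈ 0.77*3.301829 = 2.54240833 ≈ 2.5424.

2.5424


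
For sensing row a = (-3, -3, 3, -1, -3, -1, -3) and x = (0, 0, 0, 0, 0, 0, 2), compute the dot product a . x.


Non-zero terms: ['-3*2']
Products: [-6]
y = sum = -6.

-6


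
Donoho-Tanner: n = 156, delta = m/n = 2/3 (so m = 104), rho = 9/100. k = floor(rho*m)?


m = 2/3*156 = 104.
rho = 9/100.
rho*m = 9/100*104 = 9.36.
k = floor(9.36) = 9.

9


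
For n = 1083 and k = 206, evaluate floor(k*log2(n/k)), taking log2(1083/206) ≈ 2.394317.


log2(n/k) = log2(1083/206) ≈ 2.394317.
k*log2(n/k) ≈ 206*2.394317 = 493.229302.
floor(493.229302) = 493.

493


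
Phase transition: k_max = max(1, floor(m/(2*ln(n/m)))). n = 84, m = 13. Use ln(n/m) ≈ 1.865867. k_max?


n/m = 84/13.
ln(n/m) ≈ 1.865867.
2*ln(n/m) ≈ 3.731734.
m/(2*ln(n/m)) ≈ 13/3.731734 ≈ 3.4836.
floor = 3.
k_max = max(1, 3) = 3.

3


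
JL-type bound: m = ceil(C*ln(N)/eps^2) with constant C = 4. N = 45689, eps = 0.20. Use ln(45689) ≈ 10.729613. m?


ln(45689) ≈ 10.729613.
eps^2 = 0.20^2 = 0.04.
C*ln(N)/eps^2 ≈ 4*10.729613/0.04 ≈ 1072.9613.
m = ceil(1072.9613) = 1073.

1073


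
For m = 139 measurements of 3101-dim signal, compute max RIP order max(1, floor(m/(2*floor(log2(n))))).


floor(log2(3101)) = 11.
2*11 = 22.
m/(2*floor(log2(n))) = 139/22 ≈ 6.3182.
floor = 6.
k = max(1, 6) = 6.

6


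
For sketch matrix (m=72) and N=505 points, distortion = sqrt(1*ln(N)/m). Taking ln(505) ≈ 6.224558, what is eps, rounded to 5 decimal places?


ln(505) ≈ 6.224558.
1*ln(N)/m ≈ 1*6.224558/72 ≈ 0.08645219.
eps = sqrt(0.08645219) ≈ 0.2940275 ≈ 0.29403.

0.29403


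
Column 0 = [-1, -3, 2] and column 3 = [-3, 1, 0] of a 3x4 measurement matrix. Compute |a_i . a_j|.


Inner product: -1*-3 + -3*1 + 2*0
Products: [3, -3, 0]
Sum = 0.
|dot| = 0.

0


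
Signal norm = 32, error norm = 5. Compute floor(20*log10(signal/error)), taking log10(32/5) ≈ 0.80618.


||x||/||e|| = 32/5.
log10(32/5) ≈ 0.80618.
20*log10(||x||/||e||) ≈ 20*0.80618 = 16.1236.
floor(16.1236) = 16.

16


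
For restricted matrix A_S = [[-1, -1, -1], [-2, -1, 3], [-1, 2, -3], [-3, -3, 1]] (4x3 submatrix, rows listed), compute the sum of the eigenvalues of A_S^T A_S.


Sum of eigenvalues of A_S^T A_S = trace(A_S^T A_S) = sum of squared column norms of A_S.
A_S^T A_S diagonal: [15, 15, 20].
trace = 15 + 15 + 20 = 50.

50


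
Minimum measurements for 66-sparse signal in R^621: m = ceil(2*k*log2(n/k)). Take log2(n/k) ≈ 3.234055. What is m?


log2(n/k) = log2(621/66) ≈ 3.234055.
2*k*log2(n/k) ≈ 2*66*3.234055 = 426.89526.
m = ceil(426.89526) = 427.

427


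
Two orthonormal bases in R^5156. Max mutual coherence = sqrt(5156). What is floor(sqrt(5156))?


71^2 = 5041 <= 5156 < 5184 = 72^2, so 71 <= sqrt(5156) < 72.
floor(sqrt(5156)) = 71.

71


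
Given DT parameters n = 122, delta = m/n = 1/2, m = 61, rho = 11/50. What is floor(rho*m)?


m = 1/2*122 = 61.
rho = 11/50.
rho*m = 11/50*61 = 13.42.
k = floor(13.42) = 13.

13


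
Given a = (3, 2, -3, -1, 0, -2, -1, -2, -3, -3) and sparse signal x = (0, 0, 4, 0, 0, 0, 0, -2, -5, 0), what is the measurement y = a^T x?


Non-zero terms: ['-3*4', '-2*-2', '-3*-5']
Products: [-12, 4, 15]
y = sum = 7.

7


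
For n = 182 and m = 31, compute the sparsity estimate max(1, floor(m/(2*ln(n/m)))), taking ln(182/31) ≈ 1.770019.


n/m = 182/31.
ln(n/m) ≈ 1.770019.
2*ln(n/m) ≈ 3.540038.
m/(2*ln(n/m)) ≈ 31/3.540038 ≈ 8.757.
floor = 8.
k_max = max(1, 8) = 8.

8


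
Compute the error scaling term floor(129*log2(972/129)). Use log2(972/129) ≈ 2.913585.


log2(n/k) = log2(972/129) ≈ 2.913585.
k*log2(n/k) ≈ 129*2.913585 = 375.852465.
floor(375.852465) = 375.

375


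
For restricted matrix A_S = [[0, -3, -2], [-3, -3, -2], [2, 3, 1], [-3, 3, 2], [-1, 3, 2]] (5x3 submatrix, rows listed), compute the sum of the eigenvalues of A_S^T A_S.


Sum of eigenvalues of A_S^T A_S = trace(A_S^T A_S) = sum of squared column norms of A_S.
A_S^T A_S diagonal: [23, 45, 17].
trace = 23 + 45 + 17 = 85.

85


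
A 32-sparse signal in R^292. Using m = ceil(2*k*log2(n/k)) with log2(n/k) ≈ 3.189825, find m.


log2(n/k) = log2(292/32) ≈ 3.189825.
2*k*log2(n/k) ≈ 2*32*3.189825 = 204.1488.
m = ceil(204.1488) = 205.

205


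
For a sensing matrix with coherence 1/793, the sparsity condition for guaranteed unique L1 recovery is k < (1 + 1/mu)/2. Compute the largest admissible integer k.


1/mu = 793.
1 + 1/mu = 794.
(1 + 1/mu)/2 = 397 is an integer and the inequality is strict, so k_max = 397 - 1 = 396.

396


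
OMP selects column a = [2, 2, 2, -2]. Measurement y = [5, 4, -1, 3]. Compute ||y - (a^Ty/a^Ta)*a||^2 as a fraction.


a^T a = 16.
a^T y = 10.
coeff = 10/16 = 5/8.
||r||^2 = 179/4.

179/4


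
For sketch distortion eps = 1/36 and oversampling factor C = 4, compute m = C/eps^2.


1/eps = 36.
(1/eps)^2 = 1296.
m = 4*1296 = 5184.

5184


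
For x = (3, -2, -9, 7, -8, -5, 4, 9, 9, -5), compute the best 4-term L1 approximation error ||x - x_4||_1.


Sorted |x_i| descending: [9, 9, 9, 8, 7, 5, 5, 4, 3, 2]
Keep top 4: [9, 9, 9, 8]
Tail entries: [7, 5, 5, 4, 3, 2]
L1 error = sum of tail = 26.

26


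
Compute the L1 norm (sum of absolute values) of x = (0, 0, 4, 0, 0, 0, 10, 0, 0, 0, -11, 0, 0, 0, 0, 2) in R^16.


Non-zero entries: [(2, 4), (6, 10), (10, -11), (15, 2)]
Absolute values: [4, 10, 11, 2]
||x||_1 = sum = 27.

27


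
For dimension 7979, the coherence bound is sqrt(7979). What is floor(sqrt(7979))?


89^2 = 7921 <= 7979 < 8100 = 90^2, so 89 <= sqrt(7979) < 90.
floor(sqrt(7979)) = 89.

89


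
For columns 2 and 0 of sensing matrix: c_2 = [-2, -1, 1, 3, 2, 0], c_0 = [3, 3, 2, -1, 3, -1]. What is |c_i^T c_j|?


Inner product: -2*3 + -1*3 + 1*2 + 3*-1 + 2*3 + 0*-1
Products: [-6, -3, 2, -3, 6, 0]
Sum = -4.
|dot| = 4.

4


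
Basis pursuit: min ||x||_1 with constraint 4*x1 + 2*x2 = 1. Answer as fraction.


Axis intercepts:
  x1 = 1/4, x2 = 0: L1 = 1/4
  x1 = 0, x2 = 1/2: L1 = 1/2
x* = (1/4, 0)
||x*||_1 = 1/4.

1/4


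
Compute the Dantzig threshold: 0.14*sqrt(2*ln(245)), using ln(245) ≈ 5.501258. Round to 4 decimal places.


ln(245) ≈ 5.501258.
2*ln(n) ≈ 11.002516.
sqrt(2*ln(n)) ≈ sqrt(11.002516) ≈ 3.317004.
threshold ≈ 0.14*3.317004 = 0.46438056 ≈ 0.4644.

0.4644


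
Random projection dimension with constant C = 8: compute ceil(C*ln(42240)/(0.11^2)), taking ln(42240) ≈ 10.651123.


ln(42240) ≈ 10.651123.
eps^2 = 0.11^2 = 0.0121.
C*ln(N)/eps^2 ≈ 8*10.651123/0.0121 ≈ 7042.0648.
m = ceil(7042.0648) = 7043.

7043


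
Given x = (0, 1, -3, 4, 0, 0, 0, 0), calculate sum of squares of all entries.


Non-zero entries: [(1, 1), (2, -3), (3, 4)]
Squares: [1, 9, 16]
||x||_2^2 = sum = 26.

26


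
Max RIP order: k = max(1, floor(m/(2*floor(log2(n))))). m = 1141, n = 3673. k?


floor(log2(3673)) = 11.
2*11 = 22.
m/(2*floor(log2(n))) = 1141/22 ≈ 51.8636.
floor = 51.
k = max(1, 51) = 51.

51


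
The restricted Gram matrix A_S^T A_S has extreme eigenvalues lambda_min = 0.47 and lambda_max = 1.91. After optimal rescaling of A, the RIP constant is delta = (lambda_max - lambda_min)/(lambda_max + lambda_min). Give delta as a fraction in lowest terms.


lambda_max - lambda_min = 1.91 - 0.47 = 1.44.
lambda_max + lambda_min = 1.91 + 0.47 = 2.38.
delta = 1.44/2.38 = 144/238 = 72/119.

72/119


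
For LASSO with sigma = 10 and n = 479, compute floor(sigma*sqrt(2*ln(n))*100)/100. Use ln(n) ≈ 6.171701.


ln(479) ≈ 6.171701.
2*ln(n) ≈ 12.343402.
sqrt(2*ln(n)) ≈ sqrt(12.343402) ≈ 3.513318.
lambda ≈ 10*3.513318 = 35.13318.
floor(lambda*100)/100 = 35.13.

35.13
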